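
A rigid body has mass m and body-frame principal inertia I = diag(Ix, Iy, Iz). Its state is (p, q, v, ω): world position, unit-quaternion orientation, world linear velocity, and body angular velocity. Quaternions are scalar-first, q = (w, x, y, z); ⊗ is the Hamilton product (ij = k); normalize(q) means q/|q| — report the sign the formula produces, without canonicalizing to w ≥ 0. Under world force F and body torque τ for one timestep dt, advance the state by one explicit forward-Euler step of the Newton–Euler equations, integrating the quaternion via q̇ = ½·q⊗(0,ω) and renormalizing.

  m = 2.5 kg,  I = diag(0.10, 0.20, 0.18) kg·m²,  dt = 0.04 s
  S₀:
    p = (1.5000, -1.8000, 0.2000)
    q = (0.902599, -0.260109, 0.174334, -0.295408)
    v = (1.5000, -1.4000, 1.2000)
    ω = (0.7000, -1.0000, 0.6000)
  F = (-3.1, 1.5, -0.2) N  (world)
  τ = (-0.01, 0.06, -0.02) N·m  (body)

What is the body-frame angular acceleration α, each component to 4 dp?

α = (-0.2200, 0.4680, 0.2778)

ω×(Iω) gyroscopic = (0.0120, -0.0336, -0.0700)
angular accel α = (-0.2200, 0.4680, 0.2778)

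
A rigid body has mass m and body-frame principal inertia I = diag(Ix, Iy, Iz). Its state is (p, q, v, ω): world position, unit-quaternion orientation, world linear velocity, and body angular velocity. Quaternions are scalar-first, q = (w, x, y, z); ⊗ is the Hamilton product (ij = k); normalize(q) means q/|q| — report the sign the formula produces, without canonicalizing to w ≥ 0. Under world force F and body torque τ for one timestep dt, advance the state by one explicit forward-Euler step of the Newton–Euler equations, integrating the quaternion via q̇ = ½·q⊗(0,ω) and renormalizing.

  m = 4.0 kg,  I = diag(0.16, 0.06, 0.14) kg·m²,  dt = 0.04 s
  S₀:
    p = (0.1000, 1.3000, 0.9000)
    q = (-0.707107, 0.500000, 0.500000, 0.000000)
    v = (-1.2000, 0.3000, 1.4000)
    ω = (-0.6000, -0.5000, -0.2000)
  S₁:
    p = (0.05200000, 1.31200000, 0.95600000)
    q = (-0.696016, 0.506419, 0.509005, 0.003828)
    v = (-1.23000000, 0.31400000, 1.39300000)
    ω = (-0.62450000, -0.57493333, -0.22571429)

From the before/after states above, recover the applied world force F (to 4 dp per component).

Δv = v₁−v₀ = (-0.03000000, 0.01400000, -0.00700000)
F = m·Δv/dt = (-3.0000, 1.4000, -0.7000)

F = (-3.0000, 1.4000, -0.7000)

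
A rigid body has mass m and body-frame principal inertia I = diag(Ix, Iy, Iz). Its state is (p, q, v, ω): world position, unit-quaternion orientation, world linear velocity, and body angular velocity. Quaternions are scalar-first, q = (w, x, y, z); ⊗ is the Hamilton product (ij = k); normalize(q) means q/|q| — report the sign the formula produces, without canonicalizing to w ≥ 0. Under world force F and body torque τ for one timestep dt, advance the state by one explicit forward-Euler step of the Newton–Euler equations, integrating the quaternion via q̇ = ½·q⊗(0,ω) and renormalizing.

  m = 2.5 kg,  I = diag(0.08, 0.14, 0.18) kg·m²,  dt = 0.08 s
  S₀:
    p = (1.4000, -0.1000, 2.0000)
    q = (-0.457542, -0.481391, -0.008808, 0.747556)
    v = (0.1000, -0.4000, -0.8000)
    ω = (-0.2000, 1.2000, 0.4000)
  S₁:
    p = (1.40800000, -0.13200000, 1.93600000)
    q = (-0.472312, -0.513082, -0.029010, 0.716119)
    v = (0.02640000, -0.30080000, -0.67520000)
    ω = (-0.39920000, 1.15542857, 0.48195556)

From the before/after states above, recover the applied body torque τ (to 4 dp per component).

ω₁ − ω₀ = (-0.19920000, -0.04457143, 0.08195556)
ω₀×(Iω₀) = (0.0192, 0.0080, -0.0144)
τ = I·(Δω/dt) + ω₀×(Iω₀) = (-0.1800, -0.0700, 0.1700)

τ = (-0.1800, -0.0700, 0.1700)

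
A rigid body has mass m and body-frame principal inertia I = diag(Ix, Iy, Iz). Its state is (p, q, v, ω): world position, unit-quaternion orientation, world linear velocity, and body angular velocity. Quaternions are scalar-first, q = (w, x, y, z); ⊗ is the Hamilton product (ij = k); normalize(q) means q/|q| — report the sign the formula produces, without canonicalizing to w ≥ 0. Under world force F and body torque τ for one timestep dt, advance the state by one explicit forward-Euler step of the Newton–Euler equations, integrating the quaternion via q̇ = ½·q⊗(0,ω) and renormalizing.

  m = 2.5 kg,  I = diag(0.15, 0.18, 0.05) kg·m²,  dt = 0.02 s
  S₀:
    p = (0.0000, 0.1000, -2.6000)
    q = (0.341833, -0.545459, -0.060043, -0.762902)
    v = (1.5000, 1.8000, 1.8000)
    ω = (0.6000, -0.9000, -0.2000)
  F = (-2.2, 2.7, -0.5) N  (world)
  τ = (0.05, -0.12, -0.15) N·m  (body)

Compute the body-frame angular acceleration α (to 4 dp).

α = (0.4893, -0.6000, -2.6760)

ω×(Iω) gyroscopic = (-0.0234, -0.0120, -0.0162)
α = I⁻¹(τ − ω×Iω) = (0.4893, -0.6000, -2.6760)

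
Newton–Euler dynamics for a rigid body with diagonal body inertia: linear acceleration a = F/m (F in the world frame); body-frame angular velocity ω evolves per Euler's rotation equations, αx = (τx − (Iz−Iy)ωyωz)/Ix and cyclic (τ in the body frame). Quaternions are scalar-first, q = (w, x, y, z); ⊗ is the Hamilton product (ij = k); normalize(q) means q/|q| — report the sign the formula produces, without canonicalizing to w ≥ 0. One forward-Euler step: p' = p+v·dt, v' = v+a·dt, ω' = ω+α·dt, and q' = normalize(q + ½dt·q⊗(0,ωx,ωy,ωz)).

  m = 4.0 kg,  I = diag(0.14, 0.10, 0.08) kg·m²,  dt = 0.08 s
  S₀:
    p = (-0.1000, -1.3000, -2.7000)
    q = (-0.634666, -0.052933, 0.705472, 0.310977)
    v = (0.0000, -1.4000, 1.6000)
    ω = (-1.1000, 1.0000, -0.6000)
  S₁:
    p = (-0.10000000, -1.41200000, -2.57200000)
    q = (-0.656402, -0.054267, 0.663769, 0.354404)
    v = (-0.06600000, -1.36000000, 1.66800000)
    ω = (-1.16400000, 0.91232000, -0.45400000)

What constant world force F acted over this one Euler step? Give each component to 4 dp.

Δv = v₁−v₀ = (-0.06600000, 0.04000000, 0.06800000)
F = m·Δv/dt = (-3.3000, 2.0000, 3.4000)

F = (-3.3000, 2.0000, 3.4000)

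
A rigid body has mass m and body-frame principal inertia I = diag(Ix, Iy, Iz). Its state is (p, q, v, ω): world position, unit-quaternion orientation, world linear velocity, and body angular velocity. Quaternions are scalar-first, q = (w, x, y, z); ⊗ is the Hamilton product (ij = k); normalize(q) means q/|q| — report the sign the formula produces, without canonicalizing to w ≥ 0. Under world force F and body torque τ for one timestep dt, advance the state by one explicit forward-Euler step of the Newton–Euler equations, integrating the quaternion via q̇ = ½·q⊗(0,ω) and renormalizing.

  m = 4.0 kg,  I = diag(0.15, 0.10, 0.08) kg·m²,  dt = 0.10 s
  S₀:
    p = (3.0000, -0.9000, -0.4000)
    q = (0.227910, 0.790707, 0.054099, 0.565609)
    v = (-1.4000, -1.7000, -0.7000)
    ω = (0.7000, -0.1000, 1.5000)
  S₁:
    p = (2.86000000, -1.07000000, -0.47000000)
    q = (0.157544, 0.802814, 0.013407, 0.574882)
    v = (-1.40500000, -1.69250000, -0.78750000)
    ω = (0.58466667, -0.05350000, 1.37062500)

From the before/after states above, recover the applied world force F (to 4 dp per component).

F = (-0.2000, 0.3000, -3.5000)

Δv = v₁−v₀ = (-0.00500000, 0.00750000, -0.08750000)
applied force F = (-0.2000, 0.3000, -3.5000)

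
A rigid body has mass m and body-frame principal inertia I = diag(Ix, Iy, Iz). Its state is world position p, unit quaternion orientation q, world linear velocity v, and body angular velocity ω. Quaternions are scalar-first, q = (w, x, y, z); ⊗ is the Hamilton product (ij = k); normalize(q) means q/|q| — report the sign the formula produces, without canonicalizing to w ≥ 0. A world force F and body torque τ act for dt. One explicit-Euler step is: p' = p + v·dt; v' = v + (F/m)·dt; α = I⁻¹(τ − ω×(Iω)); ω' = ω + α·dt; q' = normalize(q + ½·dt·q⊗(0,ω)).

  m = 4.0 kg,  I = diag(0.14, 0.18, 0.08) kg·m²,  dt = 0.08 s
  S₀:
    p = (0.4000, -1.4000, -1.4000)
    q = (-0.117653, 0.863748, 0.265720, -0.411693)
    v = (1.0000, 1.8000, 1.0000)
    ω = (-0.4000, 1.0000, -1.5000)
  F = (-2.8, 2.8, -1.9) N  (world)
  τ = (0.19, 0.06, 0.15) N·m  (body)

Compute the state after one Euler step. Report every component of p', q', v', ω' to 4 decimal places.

p' = (0.4800, -1.2560, -1.3200)
q' = (-0.1388, 0.8638, 0.3186, -0.3648)
v' = (0.9440, 1.8560, 0.9620)
ω' = (-0.3771, 1.0107, -1.3340)

linear accel F/m = (-0.7000, 0.7000, -0.4750)
new position p' = (0.4800, -1.2560, -1.3200)
new velocity v' = (0.9440, 1.8560, 0.9620)
gyro term ω×Iω = (0.1500, 0.0360, -0.0160)
angular accel α = (0.2857, 0.1333, 2.0750)
ω' = ω + α·dt = (-0.3771, 1.0107, -1.3340)
Hamilton product q⊗(0,ω) = (-0.5377603, 0.0601742, 1.3426462, 1.1465155)
q' = normalize(q + ½dt·q⊗(0,ω)) = (-0.1388, 0.8638, 0.3186, -0.3648)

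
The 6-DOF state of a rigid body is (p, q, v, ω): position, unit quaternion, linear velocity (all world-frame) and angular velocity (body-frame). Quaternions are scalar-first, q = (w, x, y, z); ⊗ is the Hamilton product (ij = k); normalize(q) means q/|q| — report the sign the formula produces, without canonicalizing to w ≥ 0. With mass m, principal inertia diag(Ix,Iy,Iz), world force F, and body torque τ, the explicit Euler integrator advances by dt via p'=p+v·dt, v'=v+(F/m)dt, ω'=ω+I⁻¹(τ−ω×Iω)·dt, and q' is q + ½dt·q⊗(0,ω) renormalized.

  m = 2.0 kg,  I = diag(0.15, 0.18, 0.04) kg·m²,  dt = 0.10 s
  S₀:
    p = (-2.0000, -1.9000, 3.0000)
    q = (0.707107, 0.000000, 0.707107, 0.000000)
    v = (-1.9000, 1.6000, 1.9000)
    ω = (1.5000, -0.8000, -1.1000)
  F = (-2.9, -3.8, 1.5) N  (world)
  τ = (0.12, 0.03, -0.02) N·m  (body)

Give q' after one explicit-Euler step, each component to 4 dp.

2q̇ = q⊗(0,ω) = (0.5656856, 0.2828428, -0.5656856, -1.8384782)
q + ½dt·q⊗(0,ω), renormalized = (0.7317, 0.0141, 0.6754, -0.0915)

q' = (0.7317, 0.0141, 0.6754, -0.0915)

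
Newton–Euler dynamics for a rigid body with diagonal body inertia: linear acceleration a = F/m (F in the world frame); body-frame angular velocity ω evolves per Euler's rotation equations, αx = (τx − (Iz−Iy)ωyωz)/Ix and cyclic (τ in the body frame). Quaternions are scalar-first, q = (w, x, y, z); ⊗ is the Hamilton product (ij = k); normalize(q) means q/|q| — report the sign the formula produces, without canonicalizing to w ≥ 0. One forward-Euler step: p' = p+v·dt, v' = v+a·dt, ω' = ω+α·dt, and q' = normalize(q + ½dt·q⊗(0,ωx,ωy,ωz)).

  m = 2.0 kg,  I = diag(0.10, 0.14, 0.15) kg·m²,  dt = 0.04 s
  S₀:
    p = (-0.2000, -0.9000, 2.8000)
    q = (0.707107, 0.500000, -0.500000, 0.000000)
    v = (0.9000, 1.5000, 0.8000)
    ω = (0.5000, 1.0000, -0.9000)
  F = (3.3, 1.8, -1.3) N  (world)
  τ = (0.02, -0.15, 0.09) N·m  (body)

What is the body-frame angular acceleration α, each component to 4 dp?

gyro term ω×Iω = (-0.0090, 0.0225, 0.0200)
(τ − ω×Iω)/I = (0.2900, -1.2321, 0.4667)

α = (0.2900, -1.2321, 0.4667)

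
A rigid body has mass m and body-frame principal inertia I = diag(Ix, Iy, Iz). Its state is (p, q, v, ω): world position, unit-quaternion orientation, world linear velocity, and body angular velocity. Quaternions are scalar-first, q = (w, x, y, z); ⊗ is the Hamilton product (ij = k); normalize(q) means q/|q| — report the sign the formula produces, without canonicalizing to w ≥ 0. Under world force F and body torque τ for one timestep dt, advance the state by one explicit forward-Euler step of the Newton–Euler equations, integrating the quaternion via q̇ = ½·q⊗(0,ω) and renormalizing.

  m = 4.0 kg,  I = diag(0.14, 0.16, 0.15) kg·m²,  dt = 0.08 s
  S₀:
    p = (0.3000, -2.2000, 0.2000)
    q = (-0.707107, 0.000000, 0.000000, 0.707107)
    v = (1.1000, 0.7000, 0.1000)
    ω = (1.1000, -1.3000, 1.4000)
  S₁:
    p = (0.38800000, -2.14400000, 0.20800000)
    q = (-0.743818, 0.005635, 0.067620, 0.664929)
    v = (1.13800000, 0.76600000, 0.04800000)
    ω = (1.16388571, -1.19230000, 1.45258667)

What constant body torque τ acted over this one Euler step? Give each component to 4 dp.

τ = (0.1300, 0.2000, 0.0700)

rate change Δω = (0.06388571, 0.10770000, 0.05258667)
applied torque τ = (0.1300, 0.2000, 0.0700)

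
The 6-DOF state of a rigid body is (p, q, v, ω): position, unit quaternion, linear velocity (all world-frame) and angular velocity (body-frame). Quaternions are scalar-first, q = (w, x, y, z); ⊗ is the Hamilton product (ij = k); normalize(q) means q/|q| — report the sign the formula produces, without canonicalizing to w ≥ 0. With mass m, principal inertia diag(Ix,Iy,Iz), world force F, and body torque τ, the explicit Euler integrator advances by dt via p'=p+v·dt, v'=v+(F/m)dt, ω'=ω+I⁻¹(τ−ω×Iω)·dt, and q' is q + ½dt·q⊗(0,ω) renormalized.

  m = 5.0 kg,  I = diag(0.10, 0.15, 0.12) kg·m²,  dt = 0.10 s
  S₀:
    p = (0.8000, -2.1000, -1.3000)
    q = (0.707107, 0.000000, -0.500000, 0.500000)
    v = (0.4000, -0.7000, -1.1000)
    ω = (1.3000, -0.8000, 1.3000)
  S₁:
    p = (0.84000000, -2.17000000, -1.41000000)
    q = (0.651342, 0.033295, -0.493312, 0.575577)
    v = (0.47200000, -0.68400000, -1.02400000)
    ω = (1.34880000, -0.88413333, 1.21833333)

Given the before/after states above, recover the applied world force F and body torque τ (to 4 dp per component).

F = (3.6000, 0.8000, 3.8000)
τ = (0.0800, -0.1600, -0.1500)

v₁ − v₀ = (0.07200000, 0.01600000, 0.07600000)
m·(v₁−v₀)/dt = (3.6000, 0.8000, 3.8000)
Δω = ω₁−ω₀ = (0.04880000, -0.08413333, -0.08166667)
precession coupling = (0.0312, -0.0338, -0.0520)
applied torque τ = (0.0800, -0.1600, -0.1500)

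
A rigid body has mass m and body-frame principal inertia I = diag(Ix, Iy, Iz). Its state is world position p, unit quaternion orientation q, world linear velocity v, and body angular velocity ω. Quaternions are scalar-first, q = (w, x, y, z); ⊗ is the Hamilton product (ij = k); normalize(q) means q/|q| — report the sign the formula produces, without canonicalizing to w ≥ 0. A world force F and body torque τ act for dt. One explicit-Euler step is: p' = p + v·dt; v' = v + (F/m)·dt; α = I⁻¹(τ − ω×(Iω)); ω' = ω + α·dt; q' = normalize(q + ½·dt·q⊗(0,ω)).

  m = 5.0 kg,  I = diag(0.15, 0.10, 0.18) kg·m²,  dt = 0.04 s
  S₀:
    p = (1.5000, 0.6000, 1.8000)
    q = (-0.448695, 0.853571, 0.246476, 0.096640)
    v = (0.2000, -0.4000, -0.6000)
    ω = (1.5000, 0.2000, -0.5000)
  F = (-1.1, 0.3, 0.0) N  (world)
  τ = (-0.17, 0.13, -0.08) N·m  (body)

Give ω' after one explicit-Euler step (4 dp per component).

ω' = (1.4568, 0.2430, -0.5144)

ω×(Iω) gyroscopic = (-0.0080, 0.0225, -0.0150)
α = I⁻¹(τ − ω×Iω) = (-1.0800, 1.0750, -0.3611)
ω' = ω + α·dt = (1.4568, 0.2430, -0.5144)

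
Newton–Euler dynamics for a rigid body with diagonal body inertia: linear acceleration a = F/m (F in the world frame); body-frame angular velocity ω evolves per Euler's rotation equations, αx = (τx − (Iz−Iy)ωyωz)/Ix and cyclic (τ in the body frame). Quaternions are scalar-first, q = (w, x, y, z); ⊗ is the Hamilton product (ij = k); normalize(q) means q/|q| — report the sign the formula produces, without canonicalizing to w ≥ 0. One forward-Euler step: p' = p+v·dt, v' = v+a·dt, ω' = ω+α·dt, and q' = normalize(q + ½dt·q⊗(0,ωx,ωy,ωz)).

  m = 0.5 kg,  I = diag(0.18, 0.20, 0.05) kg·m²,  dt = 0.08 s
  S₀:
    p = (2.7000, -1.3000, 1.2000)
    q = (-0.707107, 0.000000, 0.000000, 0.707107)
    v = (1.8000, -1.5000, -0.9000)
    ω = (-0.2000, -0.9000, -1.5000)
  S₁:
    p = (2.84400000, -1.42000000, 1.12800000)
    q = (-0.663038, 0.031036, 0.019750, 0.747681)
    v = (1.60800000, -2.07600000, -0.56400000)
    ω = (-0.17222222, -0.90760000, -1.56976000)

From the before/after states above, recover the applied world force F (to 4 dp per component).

F = (-1.2000, -3.6000, 2.1000)

velocity change Δv = (-0.19200000, -0.57600000, 0.33600000)
applied force F = (-1.2000, -3.6000, 2.1000)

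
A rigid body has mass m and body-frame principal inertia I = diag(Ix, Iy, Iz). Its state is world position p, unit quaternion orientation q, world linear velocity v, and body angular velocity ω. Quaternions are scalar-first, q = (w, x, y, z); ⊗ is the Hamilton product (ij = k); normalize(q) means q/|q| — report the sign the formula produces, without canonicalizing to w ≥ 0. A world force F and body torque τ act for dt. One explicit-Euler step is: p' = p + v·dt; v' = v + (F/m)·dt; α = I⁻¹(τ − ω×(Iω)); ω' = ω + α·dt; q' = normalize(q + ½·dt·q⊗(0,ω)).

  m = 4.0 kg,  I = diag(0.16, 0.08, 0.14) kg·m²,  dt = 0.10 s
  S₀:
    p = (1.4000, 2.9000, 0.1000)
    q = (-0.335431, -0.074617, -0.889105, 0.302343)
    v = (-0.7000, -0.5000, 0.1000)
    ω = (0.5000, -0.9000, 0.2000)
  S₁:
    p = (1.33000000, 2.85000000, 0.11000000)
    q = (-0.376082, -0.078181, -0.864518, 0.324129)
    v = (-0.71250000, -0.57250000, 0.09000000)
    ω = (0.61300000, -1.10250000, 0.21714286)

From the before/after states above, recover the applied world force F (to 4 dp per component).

v₁ − v₀ = (-0.01250000, -0.07250000, -0.01000000)
m·(v₁−v₀)/dt = (-0.5000, -2.9000, -0.4000)

F = (-0.5000, -2.9000, -0.4000)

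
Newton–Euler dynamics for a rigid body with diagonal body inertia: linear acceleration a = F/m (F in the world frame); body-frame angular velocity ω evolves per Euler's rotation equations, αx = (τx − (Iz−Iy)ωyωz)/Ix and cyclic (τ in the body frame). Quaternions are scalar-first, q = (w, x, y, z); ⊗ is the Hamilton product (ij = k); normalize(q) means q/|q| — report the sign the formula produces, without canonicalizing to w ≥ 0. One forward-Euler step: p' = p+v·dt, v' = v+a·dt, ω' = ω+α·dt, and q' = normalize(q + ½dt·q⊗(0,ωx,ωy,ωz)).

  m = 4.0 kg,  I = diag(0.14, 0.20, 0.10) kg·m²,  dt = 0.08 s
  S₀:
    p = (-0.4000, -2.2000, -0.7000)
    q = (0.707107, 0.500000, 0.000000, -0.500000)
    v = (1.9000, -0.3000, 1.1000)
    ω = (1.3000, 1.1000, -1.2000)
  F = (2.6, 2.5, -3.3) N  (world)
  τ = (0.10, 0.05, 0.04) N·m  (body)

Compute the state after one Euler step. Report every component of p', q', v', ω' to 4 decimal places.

ω×(Iω) gyroscopic = (0.1320, -0.0624, 0.0858)
α = I⁻¹(τ − ω×Iω) = (-0.2286, 0.5620, -0.4580)
ω + α·dt = (1.2817, 1.1450, -1.2366)
q⊗(0,ω) = (-1.2500000, 1.4692391, 0.7278177, -0.2985284)
q + ½dt·q⊗(0,ω), renormalized = (0.6548, 0.5568, 0.0290, -0.5102)
a = F/m = (0.6500, 0.6250, -0.8250)
p' = p + v·dt = (-0.2480, -2.2240, -0.6120)
v' = v + a·dt = (1.9520, -0.2500, 1.0340)

p' = (-0.2480, -2.2240, -0.6120)
q' = (0.6548, 0.5568, 0.0290, -0.5102)
v' = (1.9520, -0.2500, 1.0340)
ω' = (1.2817, 1.1450, -1.2366)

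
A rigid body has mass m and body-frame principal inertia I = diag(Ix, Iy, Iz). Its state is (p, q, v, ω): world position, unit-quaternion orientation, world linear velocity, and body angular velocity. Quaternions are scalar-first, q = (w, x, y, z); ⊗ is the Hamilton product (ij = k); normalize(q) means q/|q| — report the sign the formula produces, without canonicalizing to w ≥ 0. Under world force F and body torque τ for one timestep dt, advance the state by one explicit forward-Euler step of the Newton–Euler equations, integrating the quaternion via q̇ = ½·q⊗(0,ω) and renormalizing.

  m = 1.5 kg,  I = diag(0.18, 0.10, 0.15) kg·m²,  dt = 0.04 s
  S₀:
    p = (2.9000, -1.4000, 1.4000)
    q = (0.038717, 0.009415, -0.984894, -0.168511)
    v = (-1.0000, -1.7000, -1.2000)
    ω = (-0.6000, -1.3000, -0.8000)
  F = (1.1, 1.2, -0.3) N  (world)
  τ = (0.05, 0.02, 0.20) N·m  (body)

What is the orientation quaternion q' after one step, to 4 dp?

q' = (0.0105, 0.0203, -0.9832, -0.1811)

2q̇ = q⊗(0,ω) = (-1.4095220, 0.5456207, 0.0583065, -0.6341495)
q + ½dt·q⊗(0,ω), renormalized = (0.0105, 0.0203, -0.9832, -0.1811)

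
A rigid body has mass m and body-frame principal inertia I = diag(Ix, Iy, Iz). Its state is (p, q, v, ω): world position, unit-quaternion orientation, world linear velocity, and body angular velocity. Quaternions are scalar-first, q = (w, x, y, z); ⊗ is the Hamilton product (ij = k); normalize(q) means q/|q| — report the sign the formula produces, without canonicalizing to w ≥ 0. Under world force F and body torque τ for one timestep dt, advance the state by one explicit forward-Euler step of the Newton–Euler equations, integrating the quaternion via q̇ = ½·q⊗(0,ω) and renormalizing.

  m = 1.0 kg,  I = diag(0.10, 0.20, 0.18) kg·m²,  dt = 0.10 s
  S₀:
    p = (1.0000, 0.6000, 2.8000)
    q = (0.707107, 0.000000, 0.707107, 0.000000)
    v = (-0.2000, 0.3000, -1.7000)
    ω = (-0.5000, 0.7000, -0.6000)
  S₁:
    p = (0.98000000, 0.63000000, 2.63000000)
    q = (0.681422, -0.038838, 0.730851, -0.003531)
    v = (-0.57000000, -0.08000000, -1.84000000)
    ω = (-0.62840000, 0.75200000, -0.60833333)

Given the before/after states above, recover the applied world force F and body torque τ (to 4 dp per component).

F = (-3.7000, -3.8000, -1.4000)
τ = (-0.1200, 0.0800, -0.0500)

Δv = v₁−v₀ = (-0.37000000, -0.38000000, -0.14000000)
F = m·Δv/dt = (-3.7000, -3.8000, -1.4000)
ω₁ − ω₀ = (-0.12840000, 0.05200000, -0.00833333)
I·α + gyro = (-0.1200, 0.0800, -0.0500)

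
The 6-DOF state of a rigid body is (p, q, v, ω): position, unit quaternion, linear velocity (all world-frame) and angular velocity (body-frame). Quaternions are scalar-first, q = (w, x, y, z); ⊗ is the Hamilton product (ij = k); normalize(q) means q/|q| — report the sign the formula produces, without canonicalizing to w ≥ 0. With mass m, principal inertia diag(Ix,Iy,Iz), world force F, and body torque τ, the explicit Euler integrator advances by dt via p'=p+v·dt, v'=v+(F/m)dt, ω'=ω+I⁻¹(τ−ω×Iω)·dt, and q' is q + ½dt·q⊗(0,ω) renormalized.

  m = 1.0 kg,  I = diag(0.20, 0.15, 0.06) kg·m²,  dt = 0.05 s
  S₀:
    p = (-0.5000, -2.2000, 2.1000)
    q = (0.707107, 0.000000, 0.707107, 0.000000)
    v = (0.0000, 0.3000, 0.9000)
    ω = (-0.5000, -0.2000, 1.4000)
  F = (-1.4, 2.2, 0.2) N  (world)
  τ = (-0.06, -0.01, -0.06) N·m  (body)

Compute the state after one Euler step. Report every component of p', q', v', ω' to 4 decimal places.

p' = (-0.5000, -2.1850, 2.1450)
q' = (0.7101, 0.0159, 0.7031, 0.0336)
v' = (-0.0700, 0.4100, 0.9100)
ω' = (-0.5213, -0.1707, 1.3542)

p' = p + v·dt = (-0.5000, -2.1850, 2.1450)
v' = v + a·dt = (-0.0700, 0.4100, 0.9100)
(τ − ω×Iω)/I = (-0.4260, 0.5867, -0.9167)
new body rate ω' = (-0.5213, -0.1707, 1.3542)
2q̇ = q⊗(0,ω) = (0.1414214, 0.6363963, -0.1414214, 1.3435033)
q' = normalize(q + ½dt·q⊗(0,ω)) = (0.7101, 0.0159, 0.7031, 0.0336)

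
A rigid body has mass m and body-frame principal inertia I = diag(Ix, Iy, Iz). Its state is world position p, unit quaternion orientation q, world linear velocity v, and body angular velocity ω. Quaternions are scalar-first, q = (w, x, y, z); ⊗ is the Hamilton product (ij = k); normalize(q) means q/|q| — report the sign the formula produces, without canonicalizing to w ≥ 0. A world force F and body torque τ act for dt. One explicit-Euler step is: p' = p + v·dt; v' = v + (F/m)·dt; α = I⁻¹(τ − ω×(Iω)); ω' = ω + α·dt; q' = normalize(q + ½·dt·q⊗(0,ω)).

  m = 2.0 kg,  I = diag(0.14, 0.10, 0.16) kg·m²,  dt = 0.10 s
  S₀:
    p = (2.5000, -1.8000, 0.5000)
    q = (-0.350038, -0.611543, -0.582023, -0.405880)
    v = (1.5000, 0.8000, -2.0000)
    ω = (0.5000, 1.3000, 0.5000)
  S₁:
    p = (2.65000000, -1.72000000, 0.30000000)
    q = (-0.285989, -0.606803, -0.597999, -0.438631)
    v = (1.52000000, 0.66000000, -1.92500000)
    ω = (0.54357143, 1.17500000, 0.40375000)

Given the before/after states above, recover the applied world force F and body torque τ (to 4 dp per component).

velocity change Δv = (0.02000000, -0.14000000, 0.07500000)
m·(v₁−v₀)/dt = (0.4000, -2.8000, 1.5000)
rate change Δω = (0.04357143, -0.12500000, -0.09625000)
I·α + gyro = (0.1000, -0.1300, -0.1800)

F = (0.4000, -2.8000, 1.5000)
τ = (0.1000, -0.1300, -0.1800)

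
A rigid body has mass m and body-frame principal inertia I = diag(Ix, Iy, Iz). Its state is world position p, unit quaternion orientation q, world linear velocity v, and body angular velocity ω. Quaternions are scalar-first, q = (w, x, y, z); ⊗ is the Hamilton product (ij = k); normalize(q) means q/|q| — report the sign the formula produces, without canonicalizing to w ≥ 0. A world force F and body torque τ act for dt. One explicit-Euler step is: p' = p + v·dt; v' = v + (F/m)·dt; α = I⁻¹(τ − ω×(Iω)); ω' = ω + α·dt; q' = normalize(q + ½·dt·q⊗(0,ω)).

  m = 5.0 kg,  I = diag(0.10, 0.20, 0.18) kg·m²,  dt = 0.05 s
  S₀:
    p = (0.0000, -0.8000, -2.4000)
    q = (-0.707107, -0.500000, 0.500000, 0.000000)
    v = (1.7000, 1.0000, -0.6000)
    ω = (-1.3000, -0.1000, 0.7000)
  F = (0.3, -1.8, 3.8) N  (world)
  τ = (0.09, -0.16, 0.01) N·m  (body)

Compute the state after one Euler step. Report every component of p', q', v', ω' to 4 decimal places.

precession coupling ω×(Iω) = (0.0014, 0.0728, 0.0130)
α = I⁻¹(τ − ω×Iω) = (0.8860, -1.1640, -0.0167)
ω + α·dt = (-1.2557, -0.1582, 0.6992)
q⊗(0,ω) = (-0.6000000, 1.2692391, 0.4207107, 0.2050251)
q + ½dt·q⊗(0,ω), renormalized = (-0.7216, -0.4679, 0.5102, 0.0051)
new position p' = (0.0850, -0.7500, -2.4300)
new velocity v' = (1.7030, 0.9820, -0.5620)

p' = (0.0850, -0.7500, -2.4300)
q' = (-0.7216, -0.4679, 0.5102, 0.0051)
v' = (1.7030, 0.9820, -0.5620)
ω' = (-1.2557, -0.1582, 0.6992)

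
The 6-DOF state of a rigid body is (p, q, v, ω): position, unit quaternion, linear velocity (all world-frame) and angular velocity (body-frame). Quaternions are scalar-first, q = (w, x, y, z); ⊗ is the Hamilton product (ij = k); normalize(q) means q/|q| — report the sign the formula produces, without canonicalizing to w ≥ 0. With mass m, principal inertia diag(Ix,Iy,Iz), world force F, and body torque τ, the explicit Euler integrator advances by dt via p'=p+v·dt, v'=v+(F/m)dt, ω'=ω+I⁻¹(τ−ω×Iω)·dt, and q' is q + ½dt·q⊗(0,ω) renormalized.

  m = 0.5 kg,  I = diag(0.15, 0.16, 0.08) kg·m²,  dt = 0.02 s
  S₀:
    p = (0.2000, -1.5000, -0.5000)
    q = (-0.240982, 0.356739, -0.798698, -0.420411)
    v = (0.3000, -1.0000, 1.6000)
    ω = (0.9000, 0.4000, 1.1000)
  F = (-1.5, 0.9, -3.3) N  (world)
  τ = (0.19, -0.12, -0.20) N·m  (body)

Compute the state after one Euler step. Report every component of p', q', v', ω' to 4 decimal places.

p' = (0.2060, -1.5200, -0.4680)
q' = (-0.2363, 0.3474, -0.8073, -0.4144)
v' = (0.2400, -0.9640, 1.4680)
ω' = (0.9300, 0.3763, 1.0491)

linear accel F/m = (-3.0000, 1.8000, -6.6000)
p + v·dt = (0.2060, -1.5200, -0.4680)
v' = v + a·dt = (0.2400, -0.9640, 1.4680)
(τ − ω×Iω)/I = (1.5013, -1.1831, -2.5450)
ω + α·dt = (0.9300, 0.3763, 1.0491)
2q̇ = q⊗(0,ω) = (0.4608662, -0.9272872, -0.8671756, 0.5964436)
updated quaternion q' = (-0.2363, 0.3474, -0.8073, -0.4144)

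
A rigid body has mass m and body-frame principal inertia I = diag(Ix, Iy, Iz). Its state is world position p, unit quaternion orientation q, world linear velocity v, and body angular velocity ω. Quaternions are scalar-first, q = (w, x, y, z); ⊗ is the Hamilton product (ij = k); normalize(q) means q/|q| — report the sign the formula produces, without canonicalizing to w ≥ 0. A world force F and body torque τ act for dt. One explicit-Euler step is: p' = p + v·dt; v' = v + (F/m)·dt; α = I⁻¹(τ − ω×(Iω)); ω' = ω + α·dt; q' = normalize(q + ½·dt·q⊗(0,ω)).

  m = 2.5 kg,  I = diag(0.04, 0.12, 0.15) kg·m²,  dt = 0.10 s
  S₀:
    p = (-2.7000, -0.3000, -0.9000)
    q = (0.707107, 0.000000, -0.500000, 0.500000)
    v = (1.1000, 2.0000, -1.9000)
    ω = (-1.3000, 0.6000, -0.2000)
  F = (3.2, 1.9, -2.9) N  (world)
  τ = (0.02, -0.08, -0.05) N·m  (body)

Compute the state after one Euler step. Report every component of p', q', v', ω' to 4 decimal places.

new position p' = (-2.5900, -0.1000, -1.0900)
new velocity v' = (1.2280, 2.0760, -2.0160)
α = I⁻¹(τ − ω×Iω) = (0.5900, -0.4283, 0.0827)
ω' = ω + α·dt = (-1.2410, 0.5572, -0.1917)
q⊗(0,ω) = (0.4000000, -1.1192391, -0.2257358, -0.7914214)
q + ½dt·q⊗(0,ω), renormalized = (0.7252, -0.0558, -0.5100, 0.4592)

p' = (-2.5900, -0.1000, -1.0900)
q' = (0.7252, -0.0558, -0.5100, 0.4592)
v' = (1.2280, 2.0760, -2.0160)
ω' = (-1.2410, 0.5572, -0.1917)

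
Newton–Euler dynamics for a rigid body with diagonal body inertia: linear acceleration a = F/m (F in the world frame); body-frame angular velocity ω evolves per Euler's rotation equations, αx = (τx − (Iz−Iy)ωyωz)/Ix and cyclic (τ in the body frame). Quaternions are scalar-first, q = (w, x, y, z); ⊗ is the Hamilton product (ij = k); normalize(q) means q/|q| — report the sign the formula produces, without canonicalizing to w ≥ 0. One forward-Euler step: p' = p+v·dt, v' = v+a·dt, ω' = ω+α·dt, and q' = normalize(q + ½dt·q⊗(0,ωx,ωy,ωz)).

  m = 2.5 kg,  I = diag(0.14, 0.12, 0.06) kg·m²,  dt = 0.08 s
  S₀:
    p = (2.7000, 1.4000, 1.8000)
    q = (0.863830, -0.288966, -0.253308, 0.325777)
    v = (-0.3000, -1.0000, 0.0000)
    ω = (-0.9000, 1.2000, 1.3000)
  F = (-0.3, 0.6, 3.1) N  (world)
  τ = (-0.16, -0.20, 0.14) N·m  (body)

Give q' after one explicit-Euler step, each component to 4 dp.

q' = (0.8460, -0.3478, -0.2079, 0.3466)

Hamilton product q⊗(0,ω) = (-0.3796099, -1.4976798, 1.1190525, 0.5482426)
q' = normalize(q + ½dt·q⊗(0,ω)) = (0.8460, -0.3478, -0.2079, 0.3466)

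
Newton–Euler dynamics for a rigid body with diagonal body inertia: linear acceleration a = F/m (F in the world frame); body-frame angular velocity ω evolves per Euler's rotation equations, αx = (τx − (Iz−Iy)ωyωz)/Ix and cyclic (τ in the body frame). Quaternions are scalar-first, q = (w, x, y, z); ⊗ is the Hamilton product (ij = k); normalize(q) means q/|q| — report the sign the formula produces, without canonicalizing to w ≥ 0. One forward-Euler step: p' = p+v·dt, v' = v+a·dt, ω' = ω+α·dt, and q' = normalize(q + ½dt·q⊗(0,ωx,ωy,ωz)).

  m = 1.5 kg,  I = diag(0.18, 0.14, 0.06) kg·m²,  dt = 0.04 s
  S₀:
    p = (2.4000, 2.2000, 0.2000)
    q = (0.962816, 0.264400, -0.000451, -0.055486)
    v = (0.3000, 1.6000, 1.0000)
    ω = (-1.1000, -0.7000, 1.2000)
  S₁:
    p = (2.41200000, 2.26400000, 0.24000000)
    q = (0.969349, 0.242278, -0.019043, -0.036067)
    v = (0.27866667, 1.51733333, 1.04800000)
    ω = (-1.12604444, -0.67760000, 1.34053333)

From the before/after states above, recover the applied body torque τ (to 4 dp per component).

rate change Δω = (-0.02604444, 0.02240000, 0.14053333)
gyro term ω₀×Iω₀ = (0.0672, -0.1584, -0.0308)
applied torque τ = (-0.0500, -0.0800, 0.1800)

τ = (-0.0500, -0.0800, 0.1800)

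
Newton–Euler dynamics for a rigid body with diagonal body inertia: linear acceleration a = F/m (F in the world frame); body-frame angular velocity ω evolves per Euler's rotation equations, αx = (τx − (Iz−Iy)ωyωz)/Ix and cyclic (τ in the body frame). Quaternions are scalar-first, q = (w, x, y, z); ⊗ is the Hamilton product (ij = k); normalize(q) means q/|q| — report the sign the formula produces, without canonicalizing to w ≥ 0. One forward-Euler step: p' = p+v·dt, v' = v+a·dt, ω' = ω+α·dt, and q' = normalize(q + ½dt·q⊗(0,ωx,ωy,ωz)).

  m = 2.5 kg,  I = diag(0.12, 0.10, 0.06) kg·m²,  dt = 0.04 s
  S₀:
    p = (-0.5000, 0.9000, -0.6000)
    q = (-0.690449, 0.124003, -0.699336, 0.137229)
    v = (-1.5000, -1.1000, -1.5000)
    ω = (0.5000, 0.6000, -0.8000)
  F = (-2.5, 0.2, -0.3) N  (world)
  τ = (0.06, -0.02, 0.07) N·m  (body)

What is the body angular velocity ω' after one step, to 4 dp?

ω' = (0.5136, 0.6016, -0.7493)

(τ − ω×Iω)/I = (0.3400, 0.0400, 1.2667)
ω + α·dt = (0.5136, 0.6016, -0.7493)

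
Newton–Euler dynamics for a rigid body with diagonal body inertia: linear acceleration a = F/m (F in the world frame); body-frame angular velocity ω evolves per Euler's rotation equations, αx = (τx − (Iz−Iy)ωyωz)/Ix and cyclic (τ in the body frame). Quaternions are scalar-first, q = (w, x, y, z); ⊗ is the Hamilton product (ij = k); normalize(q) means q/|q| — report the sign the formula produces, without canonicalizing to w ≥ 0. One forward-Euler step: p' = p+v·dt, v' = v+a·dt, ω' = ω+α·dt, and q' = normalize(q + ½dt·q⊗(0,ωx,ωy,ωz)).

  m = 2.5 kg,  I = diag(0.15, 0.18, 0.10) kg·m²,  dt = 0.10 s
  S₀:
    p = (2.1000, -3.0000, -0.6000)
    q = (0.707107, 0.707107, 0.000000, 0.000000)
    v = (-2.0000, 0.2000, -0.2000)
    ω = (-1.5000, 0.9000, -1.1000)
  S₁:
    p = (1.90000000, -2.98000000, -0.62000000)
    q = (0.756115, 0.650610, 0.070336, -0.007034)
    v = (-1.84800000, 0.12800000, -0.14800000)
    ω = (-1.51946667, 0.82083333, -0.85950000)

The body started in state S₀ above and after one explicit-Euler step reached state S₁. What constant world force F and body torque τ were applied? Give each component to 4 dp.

F = (3.8000, -1.8000, 1.3000)
τ = (0.0500, -0.0600, 0.2000)

ω₁ − ω₀ = (-0.01946667, -0.07916667, 0.24050000)
gyro term ω₀×Iω₀ = (0.0792, 0.0825, -0.0405)
applied torque τ = (0.0500, -0.0600, 0.2000)
v₁ − v₀ = (0.15200000, -0.07200000, 0.05200000)
applied force F = (3.8000, -1.8000, 1.3000)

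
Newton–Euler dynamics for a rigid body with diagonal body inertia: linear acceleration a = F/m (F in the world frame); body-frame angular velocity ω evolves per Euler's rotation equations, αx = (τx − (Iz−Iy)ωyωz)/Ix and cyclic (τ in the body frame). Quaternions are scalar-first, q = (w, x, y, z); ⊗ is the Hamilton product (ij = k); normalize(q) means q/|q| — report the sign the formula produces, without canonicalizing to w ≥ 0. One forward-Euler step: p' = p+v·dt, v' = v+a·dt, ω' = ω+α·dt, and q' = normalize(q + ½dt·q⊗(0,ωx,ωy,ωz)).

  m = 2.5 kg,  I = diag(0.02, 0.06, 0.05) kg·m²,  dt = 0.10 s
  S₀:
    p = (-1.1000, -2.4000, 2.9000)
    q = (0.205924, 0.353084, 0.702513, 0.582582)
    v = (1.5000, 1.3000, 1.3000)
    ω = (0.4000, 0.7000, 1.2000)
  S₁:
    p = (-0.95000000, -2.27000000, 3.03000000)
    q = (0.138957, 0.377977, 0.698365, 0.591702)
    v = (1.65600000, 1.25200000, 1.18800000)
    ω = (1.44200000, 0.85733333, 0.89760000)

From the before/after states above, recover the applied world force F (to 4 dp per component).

F = (3.9000, -1.2000, -2.8000)

velocity change Δv = (0.15600000, -0.04800000, -0.11200000)
F = m·Δv/dt = (3.9000, -1.2000, -2.8000)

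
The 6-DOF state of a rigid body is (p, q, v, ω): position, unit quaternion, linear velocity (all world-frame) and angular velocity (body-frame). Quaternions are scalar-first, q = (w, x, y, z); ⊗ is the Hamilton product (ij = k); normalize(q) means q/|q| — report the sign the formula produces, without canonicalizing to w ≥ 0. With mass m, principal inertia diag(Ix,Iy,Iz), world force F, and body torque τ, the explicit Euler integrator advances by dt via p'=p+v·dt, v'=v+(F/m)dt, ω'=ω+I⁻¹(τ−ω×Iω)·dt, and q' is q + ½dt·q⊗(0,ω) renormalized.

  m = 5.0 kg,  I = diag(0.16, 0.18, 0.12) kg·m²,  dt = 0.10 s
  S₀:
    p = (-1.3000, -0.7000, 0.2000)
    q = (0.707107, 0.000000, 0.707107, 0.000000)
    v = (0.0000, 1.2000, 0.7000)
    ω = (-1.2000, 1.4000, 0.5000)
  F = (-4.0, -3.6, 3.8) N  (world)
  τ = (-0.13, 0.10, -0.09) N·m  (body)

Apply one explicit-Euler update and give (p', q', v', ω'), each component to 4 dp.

linear accel F/m = (-0.8000, -0.7200, 0.7600)
p' = p + v·dt = (-1.3000, -0.5800, 0.2700)
new velocity v' = (-0.0800, 1.1280, 0.7760)
gyro term ω×Iω = (-0.0420, -0.0240, -0.0336)
α = I⁻¹(τ − ω×Iω) = (-0.5500, 0.6889, -0.4700)
ω + α·dt = (-1.2550, 1.4689, 0.4530)
q⊗(0,ω) = (-0.9899498, -0.4949749, 0.9899498, 1.2020819)
q + ½dt·q⊗(0,ω), renormalized = (0.6546, -0.0246, 0.7532, 0.0598)

p' = (-1.3000, -0.5800, 0.2700)
q' = (0.6546, -0.0246, 0.7532, 0.0598)
v' = (-0.0800, 1.1280, 0.7760)
ω' = (-1.2550, 1.4689, 0.4530)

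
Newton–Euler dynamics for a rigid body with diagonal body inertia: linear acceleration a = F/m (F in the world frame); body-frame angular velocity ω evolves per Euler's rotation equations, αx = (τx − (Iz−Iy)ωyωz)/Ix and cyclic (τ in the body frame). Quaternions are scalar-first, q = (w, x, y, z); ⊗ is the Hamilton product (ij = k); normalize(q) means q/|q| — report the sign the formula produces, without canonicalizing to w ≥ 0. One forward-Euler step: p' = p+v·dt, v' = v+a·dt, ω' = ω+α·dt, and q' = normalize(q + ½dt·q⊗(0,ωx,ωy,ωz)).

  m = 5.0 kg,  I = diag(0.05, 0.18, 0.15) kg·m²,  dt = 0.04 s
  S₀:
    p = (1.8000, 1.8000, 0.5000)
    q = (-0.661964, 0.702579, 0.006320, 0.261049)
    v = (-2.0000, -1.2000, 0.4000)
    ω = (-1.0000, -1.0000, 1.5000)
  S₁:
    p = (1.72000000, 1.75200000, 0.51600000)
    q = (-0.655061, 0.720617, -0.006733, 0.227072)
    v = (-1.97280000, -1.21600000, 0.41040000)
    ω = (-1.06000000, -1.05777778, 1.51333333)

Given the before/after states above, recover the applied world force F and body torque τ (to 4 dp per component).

F = (3.4000, -2.0000, 1.3000)
τ = (-0.0300, -0.1100, 0.1800)

velocity change Δv = (0.02720000, -0.01600000, 0.01040000)
applied force F = (3.4000, -2.0000, 1.3000)
rate change Δω = (-0.06000000, -0.05777778, 0.01333333)
gyro term ω₀×Iω₀ = (0.0450, 0.1500, 0.1300)
τ = I·(Δω/dt) + ω₀×(Iω₀) = (-0.0300, -0.1100, 0.1800)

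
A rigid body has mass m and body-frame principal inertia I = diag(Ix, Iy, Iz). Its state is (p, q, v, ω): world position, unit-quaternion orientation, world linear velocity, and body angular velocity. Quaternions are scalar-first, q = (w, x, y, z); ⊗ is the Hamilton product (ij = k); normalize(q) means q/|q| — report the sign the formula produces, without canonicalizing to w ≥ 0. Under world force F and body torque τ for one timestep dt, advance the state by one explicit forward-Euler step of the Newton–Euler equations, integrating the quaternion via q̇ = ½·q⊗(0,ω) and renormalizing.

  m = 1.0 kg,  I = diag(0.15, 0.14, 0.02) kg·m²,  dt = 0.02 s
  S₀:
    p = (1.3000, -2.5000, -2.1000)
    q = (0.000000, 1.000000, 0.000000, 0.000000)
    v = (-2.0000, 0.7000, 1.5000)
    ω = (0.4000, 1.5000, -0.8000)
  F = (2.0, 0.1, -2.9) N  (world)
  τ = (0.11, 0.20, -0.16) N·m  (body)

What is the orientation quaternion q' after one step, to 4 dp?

q' = (-0.0040, 0.9998, 0.0080, 0.0150)

2q̇ = q⊗(0,ω) = (-0.4000000, 0.0000000, 0.8000000, 1.5000000)
q + ½dt·q⊗(0,ω), renormalized = (-0.0040, 0.9998, 0.0080, 0.0150)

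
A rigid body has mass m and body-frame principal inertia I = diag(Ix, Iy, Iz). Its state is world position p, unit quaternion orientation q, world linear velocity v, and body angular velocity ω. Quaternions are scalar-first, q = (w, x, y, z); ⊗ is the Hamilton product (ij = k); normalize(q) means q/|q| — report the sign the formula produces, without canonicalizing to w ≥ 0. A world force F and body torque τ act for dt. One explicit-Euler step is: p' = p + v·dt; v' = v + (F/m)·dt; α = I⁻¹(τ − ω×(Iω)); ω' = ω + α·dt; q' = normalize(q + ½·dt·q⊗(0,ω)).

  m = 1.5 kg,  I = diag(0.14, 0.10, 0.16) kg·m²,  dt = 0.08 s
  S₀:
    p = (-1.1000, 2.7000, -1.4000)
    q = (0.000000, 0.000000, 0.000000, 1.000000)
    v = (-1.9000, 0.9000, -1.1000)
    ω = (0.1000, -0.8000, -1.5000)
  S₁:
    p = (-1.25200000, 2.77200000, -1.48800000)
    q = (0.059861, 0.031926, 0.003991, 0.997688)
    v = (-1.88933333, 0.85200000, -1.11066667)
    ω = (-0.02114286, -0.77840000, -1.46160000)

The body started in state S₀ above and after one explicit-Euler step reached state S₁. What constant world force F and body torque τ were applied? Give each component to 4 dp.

F = (0.2000, -0.9000, -0.2000)
τ = (-0.1400, 0.0300, 0.0800)

velocity change Δv = (0.01066667, -0.04800000, -0.01066667)
F = m·Δv/dt = (0.2000, -0.9000, -0.2000)
ω₁ − ω₀ = (-0.12114286, 0.02160000, 0.03840000)
ω₀×(Iω₀) = (0.0720, 0.0030, 0.0032)
τ = I·(Δω/dt) + ω₀×(Iω₀) = (-0.1400, 0.0300, 0.0800)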